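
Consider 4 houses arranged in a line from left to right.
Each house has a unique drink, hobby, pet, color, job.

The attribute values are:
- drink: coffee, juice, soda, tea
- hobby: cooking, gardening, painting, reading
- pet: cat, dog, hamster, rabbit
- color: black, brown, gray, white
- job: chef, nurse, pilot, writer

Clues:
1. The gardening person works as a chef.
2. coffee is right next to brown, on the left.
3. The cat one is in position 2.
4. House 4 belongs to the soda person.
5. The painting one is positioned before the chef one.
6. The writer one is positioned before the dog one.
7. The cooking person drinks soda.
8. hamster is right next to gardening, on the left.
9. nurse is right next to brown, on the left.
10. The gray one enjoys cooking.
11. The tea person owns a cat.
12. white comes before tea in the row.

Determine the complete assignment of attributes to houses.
Solution:

House | Drink | Hobby | Pet | Color | Job
-----------------------------------------
  1   | coffee | painting | hamster | white | nurse
  2   | tea | gardening | cat | brown | chef
  3   | juice | reading | rabbit | black | writer
  4   | soda | cooking | dog | gray | pilot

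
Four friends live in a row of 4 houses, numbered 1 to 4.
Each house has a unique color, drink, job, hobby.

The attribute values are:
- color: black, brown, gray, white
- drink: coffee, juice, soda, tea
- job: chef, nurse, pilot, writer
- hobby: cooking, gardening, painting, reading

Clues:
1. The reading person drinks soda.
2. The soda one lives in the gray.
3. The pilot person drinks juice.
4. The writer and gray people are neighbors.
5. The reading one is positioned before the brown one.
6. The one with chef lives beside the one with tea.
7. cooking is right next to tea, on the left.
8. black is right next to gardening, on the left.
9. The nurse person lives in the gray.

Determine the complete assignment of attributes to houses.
Solution:

House | Color | Drink | Job | Hobby
-----------------------------------
  1   | black | coffee | chef | cooking
  2   | white | tea | writer | gardening
  3   | gray | soda | nurse | reading
  4   | brown | juice | pilot | painting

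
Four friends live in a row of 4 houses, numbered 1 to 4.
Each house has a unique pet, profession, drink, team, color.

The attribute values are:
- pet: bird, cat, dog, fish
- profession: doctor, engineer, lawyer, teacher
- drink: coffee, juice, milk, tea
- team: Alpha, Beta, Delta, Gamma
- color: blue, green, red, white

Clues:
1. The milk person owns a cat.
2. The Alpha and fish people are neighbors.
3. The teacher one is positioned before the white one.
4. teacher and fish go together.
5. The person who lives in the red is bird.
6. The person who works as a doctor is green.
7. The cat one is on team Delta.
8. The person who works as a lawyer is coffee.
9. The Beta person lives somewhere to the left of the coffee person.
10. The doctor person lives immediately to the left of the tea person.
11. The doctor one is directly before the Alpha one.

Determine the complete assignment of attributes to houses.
Solution:

House | Pet | Profession | Drink | Team | Color
-----------------------------------------------
  1   | cat | doctor | milk | Delta | green
  2   | bird | engineer | tea | Alpha | red
  3   | fish | teacher | juice | Beta | blue
  4   | dog | lawyer | coffee | Gamma | white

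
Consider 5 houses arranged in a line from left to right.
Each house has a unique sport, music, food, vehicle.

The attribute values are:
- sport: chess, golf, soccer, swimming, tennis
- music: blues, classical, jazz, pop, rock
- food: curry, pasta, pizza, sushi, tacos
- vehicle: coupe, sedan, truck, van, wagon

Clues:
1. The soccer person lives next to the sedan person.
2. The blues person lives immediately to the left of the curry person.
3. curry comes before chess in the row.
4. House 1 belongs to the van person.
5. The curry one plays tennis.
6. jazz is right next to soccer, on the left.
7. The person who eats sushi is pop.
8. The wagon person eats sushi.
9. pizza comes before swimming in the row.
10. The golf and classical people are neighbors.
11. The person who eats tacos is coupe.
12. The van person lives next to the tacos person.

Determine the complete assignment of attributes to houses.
Solution:

House | Sport | Music | Food | Vehicle
--------------------------------------
  1   | golf | jazz | pizza | van
  2   | soccer | classical | tacos | coupe
  3   | swimming | blues | pasta | sedan
  4   | tennis | rock | curry | truck
  5   | chess | pop | sushi | wagon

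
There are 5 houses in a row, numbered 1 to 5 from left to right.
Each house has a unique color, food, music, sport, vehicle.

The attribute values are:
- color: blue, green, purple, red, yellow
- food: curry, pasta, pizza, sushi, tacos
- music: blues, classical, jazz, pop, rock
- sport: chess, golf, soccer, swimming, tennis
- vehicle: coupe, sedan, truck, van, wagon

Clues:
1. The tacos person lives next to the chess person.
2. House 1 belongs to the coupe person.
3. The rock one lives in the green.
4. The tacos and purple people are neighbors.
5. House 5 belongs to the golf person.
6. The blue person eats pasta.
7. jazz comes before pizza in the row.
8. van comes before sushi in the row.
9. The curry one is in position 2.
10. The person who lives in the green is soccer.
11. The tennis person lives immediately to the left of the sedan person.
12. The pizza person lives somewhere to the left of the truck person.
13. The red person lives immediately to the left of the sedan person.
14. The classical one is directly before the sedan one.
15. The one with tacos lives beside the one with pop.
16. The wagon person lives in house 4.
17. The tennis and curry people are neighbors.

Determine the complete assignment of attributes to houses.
Solution:

House | Color | Food | Music | Sport | Vehicle
----------------------------------------------
  1   | red | tacos | classical | tennis | coupe
  2   | purple | curry | pop | chess | sedan
  3   | blue | pasta | jazz | swimming | van
  4   | green | pizza | rock | soccer | wagon
  5   | yellow | sushi | blues | golf | truck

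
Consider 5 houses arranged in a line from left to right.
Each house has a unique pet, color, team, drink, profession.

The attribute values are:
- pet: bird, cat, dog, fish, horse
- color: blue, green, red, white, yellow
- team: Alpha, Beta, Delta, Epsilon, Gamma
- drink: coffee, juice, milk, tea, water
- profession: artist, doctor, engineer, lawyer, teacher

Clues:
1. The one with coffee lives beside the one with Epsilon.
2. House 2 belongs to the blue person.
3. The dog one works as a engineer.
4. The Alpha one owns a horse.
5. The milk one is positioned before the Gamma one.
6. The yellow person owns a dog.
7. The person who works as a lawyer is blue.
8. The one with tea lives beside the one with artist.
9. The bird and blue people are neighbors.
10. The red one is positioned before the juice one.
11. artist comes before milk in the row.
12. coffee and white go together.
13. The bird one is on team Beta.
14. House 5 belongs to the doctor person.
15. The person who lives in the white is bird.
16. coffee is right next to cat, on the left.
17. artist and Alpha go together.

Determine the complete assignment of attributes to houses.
Solution:

House | Pet | Color | Team | Drink | Profession
-----------------------------------------------
  1   | bird | white | Beta | coffee | teacher
  2   | cat | blue | Epsilon | tea | lawyer
  3   | horse | red | Alpha | water | artist
  4   | dog | yellow | Delta | milk | engineer
  5   | fish | green | Gamma | juice | doctor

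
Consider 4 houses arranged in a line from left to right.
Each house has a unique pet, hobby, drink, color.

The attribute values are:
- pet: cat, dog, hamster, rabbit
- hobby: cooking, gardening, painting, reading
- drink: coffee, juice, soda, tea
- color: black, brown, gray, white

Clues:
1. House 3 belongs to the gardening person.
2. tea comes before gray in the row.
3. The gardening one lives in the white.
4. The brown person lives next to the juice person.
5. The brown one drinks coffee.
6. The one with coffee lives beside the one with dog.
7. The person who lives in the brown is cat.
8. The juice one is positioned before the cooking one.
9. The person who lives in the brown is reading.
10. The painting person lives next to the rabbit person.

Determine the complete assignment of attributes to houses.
Solution:

House | Pet | Hobby | Drink | Color
-----------------------------------
  1   | cat | reading | coffee | brown
  2   | dog | painting | juice | black
  3   | rabbit | gardening | tea | white
  4   | hamster | cooking | soda | gray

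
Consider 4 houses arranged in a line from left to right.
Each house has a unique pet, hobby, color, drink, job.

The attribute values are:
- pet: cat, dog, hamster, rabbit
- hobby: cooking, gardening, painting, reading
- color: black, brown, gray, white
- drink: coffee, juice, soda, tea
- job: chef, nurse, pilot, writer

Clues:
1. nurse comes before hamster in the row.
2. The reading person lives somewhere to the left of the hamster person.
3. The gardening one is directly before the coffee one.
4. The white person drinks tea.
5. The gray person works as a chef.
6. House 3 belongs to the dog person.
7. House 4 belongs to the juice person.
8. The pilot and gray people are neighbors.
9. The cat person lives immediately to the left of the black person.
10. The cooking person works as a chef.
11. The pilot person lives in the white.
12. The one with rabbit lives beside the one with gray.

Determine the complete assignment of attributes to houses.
Solution:

House | Pet | Hobby | Color | Drink | Job
-----------------------------------------
  1   | rabbit | gardening | white | tea | pilot
  2   | cat | cooking | gray | coffee | chef
  3   | dog | reading | black | soda | nurse
  4   | hamster | painting | brown | juice | writer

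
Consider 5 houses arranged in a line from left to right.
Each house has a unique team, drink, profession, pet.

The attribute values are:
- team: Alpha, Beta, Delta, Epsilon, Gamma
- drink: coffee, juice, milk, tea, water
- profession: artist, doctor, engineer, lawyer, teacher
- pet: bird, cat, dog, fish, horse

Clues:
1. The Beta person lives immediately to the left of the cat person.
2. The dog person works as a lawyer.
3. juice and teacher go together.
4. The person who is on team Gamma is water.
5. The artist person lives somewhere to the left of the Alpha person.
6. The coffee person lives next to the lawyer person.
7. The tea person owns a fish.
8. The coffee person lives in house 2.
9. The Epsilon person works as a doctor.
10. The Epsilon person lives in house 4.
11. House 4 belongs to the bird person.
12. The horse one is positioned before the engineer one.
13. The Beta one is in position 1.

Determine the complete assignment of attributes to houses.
Solution:

House | Team | Drink | Profession | Pet
---------------------------------------
  1   | Beta | juice | teacher | horse
  2   | Delta | coffee | artist | cat
  3   | Gamma | water | lawyer | dog
  4   | Epsilon | milk | doctor | bird
  5   | Alpha | tea | engineer | fish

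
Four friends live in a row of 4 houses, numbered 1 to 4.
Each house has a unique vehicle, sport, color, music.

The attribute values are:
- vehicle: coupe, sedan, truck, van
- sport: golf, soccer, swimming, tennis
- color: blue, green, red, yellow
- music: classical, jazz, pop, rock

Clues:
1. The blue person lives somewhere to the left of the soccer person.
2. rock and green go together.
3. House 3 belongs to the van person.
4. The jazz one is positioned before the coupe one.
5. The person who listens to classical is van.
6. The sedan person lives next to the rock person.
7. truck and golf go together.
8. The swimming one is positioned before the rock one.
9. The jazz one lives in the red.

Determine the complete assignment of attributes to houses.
Solution:

House | Vehicle | Sport | Color | Music
---------------------------------------
  1   | sedan | swimming | red | jazz
  2   | truck | golf | green | rock
  3   | van | tennis | blue | classical
  4   | coupe | soccer | yellow | pop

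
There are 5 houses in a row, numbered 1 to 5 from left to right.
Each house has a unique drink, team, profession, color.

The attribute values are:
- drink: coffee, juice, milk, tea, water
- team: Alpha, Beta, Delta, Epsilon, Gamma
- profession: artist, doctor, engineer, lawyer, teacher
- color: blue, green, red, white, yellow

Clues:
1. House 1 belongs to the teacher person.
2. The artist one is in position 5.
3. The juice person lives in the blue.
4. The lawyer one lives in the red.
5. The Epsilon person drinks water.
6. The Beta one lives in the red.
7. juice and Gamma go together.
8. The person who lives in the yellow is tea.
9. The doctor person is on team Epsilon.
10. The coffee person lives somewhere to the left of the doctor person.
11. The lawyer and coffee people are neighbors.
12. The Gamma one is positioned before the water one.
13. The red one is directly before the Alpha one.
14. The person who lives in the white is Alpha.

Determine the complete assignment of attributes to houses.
Solution:

House | Drink | Team | Profession | Color
-----------------------------------------
  1   | juice | Gamma | teacher | blue
  2   | milk | Beta | lawyer | red
  3   | coffee | Alpha | engineer | white
  4   | water | Epsilon | doctor | green
  5   | tea | Delta | artist | yellow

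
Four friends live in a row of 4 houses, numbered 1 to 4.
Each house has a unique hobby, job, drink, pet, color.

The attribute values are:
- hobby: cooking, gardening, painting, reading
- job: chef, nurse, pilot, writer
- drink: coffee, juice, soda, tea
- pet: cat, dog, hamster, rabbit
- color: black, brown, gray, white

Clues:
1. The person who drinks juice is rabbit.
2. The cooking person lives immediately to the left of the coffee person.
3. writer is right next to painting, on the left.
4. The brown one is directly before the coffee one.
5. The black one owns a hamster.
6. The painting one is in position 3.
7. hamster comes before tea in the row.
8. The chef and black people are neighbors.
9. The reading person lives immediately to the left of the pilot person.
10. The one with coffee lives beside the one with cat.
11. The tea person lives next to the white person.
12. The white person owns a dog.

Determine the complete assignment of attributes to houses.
Solution:

House | Hobby | Job | Drink | Pet | Color
-----------------------------------------
  1   | cooking | chef | juice | rabbit | brown
  2   | reading | writer | coffee | hamster | black
  3   | painting | pilot | tea | cat | gray
  4   | gardening | nurse | soda | dog | white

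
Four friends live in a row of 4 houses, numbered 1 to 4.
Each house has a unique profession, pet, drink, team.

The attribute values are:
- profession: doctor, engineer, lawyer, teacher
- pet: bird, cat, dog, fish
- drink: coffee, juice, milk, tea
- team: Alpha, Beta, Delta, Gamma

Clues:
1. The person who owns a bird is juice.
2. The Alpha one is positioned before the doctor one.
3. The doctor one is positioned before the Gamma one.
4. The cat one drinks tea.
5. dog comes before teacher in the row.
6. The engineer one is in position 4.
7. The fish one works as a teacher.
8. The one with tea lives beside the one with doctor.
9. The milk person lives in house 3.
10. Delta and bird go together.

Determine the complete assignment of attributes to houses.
Solution:

House | Profession | Pet | Drink | Team
---------------------------------------
  1   | lawyer | cat | tea | Alpha
  2   | doctor | dog | coffee | Beta
  3   | teacher | fish | milk | Gamma
  4   | engineer | bird | juice | Delta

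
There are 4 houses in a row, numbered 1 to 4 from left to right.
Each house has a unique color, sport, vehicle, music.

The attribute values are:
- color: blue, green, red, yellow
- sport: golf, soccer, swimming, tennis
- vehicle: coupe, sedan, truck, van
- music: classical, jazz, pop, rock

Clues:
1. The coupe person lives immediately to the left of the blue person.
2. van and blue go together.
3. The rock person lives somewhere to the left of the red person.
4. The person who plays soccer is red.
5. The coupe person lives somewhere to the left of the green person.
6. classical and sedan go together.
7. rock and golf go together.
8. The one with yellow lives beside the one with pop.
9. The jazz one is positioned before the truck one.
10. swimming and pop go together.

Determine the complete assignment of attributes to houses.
Solution:

House | Color | Sport | Vehicle | Music
---------------------------------------
  1   | yellow | tennis | coupe | jazz
  2   | blue | swimming | van | pop
  3   | green | golf | truck | rock
  4   | red | soccer | sedan | classical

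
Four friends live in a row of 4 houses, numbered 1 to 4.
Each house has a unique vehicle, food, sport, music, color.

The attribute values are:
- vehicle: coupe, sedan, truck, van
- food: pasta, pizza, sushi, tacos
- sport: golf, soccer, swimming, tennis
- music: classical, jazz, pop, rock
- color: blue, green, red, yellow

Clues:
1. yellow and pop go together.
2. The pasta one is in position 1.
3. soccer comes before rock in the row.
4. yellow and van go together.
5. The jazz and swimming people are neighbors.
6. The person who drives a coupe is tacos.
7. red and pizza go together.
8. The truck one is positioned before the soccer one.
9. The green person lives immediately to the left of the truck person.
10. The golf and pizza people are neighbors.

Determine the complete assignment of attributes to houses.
Solution:

House | Vehicle | Food | Sport | Music | Color
----------------------------------------------
  1   | sedan | pasta | golf | jazz | green
  2   | truck | pizza | swimming | classical | red
  3   | van | sushi | soccer | pop | yellow
  4   | coupe | tacos | tennis | rock | blue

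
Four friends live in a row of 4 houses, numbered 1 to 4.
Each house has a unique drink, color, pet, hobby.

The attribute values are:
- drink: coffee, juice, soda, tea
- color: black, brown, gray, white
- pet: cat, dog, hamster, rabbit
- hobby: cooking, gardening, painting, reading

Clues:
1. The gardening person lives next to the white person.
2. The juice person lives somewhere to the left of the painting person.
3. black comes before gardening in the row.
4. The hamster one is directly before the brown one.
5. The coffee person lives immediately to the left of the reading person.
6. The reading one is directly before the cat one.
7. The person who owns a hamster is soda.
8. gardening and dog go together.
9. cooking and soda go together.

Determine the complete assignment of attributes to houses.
Solution:

House | Drink | Color | Pet | Hobby
-----------------------------------
  1   | soda | black | hamster | cooking
  2   | coffee | brown | dog | gardening
  3   | juice | white | rabbit | reading
  4   | tea | gray | cat | painting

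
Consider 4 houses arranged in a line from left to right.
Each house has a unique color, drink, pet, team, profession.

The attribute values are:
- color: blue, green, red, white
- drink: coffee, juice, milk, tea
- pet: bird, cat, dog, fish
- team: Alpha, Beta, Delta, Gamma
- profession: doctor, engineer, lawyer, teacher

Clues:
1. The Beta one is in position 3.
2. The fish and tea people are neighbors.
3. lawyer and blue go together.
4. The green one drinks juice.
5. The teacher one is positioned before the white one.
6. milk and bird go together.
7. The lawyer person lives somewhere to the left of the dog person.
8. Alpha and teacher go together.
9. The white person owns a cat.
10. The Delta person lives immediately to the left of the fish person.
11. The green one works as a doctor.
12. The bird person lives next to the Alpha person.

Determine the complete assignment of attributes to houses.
Solution:

House | Color | Drink | Pet | Team | Profession
-----------------------------------------------
  1   | blue | milk | bird | Delta | lawyer
  2   | red | coffee | fish | Alpha | teacher
  3   | white | tea | cat | Beta | engineer
  4   | green | juice | dog | Gamma | doctor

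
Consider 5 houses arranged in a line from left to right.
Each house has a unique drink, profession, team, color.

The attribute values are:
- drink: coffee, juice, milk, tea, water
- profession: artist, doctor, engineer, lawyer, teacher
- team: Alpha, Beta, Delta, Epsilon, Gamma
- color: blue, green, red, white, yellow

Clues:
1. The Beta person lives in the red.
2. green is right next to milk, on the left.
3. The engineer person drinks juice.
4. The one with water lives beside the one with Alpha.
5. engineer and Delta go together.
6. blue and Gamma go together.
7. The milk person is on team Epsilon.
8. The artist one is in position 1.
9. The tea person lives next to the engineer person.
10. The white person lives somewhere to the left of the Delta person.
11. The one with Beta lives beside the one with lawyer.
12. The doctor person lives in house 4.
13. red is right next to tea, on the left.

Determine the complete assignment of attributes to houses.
Solution:

House | Drink | Profession | Team | Color
-----------------------------------------
  1   | water | artist | Beta | red
  2   | tea | lawyer | Alpha | white
  3   | juice | engineer | Delta | green
  4   | milk | doctor | Epsilon | yellow
  5   | coffee | teacher | Gamma | blue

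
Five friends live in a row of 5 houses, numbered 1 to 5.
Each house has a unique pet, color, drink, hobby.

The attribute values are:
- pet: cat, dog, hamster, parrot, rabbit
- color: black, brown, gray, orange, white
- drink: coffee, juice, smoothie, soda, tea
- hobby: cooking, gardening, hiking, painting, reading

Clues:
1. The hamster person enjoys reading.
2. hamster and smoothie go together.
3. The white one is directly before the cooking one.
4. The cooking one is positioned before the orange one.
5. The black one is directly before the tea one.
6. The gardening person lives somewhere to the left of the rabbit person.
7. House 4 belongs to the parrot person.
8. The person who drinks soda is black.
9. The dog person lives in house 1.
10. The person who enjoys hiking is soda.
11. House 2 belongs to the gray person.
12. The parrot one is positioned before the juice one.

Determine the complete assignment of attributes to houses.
Solution:

House | Pet | Color | Drink | Hobby
-----------------------------------
  1   | dog | black | soda | hiking
  2   | cat | gray | tea | gardening
  3   | hamster | white | smoothie | reading
  4   | parrot | brown | coffee | cooking
  5   | rabbit | orange | juice | painting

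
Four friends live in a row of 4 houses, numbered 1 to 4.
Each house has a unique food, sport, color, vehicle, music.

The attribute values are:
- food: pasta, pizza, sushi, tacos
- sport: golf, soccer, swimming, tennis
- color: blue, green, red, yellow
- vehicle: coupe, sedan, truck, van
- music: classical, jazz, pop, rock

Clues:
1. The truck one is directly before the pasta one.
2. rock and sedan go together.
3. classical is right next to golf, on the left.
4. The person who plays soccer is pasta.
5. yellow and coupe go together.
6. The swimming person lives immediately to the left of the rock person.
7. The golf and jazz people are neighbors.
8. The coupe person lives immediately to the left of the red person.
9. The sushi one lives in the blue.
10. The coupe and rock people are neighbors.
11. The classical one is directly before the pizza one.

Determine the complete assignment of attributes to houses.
Solution:

House | Food | Sport | Color | Vehicle | Music
----------------------------------------------
  1   | tacos | swimming | yellow | coupe | classical
  2   | pizza | golf | red | sedan | rock
  3   | sushi | tennis | blue | truck | jazz
  4   | pasta | soccer | green | van | pop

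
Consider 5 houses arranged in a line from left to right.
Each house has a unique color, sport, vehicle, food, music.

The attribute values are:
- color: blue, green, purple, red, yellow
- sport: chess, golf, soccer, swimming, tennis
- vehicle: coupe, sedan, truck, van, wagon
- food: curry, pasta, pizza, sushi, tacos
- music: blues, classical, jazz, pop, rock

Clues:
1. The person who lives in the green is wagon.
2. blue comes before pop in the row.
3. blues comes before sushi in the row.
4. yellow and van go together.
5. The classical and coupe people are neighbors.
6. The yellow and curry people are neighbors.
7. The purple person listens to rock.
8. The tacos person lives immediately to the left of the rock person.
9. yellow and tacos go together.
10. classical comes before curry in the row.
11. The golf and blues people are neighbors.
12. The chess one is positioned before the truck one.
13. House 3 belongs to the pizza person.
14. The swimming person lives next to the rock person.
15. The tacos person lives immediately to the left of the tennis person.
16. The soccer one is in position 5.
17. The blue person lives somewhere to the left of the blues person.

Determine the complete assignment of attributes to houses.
Solution:

House | Color | Sport | Vehicle | Food | Music
----------------------------------------------
  1   | yellow | swimming | van | tacos | classical
  2   | purple | tennis | coupe | curry | rock
  3   | blue | golf | sedan | pizza | jazz
  4   | green | chess | wagon | pasta | blues
  5   | red | soccer | truck | sushi | pop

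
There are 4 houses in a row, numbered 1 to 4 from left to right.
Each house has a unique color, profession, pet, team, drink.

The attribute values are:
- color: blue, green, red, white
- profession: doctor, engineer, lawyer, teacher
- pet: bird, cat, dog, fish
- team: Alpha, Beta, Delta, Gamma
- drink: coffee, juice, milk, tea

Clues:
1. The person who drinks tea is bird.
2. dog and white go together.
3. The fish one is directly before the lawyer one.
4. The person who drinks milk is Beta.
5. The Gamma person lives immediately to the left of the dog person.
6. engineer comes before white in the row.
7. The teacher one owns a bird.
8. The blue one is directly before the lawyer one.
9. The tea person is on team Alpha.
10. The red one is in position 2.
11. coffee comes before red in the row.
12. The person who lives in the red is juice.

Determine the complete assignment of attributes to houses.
Solution:

House | Color | Profession | Pet | Team | Drink
-----------------------------------------------
  1   | blue | engineer | fish | Delta | coffee
  2   | red | lawyer | cat | Gamma | juice
  3   | white | doctor | dog | Beta | milk
  4   | green | teacher | bird | Alpha | tea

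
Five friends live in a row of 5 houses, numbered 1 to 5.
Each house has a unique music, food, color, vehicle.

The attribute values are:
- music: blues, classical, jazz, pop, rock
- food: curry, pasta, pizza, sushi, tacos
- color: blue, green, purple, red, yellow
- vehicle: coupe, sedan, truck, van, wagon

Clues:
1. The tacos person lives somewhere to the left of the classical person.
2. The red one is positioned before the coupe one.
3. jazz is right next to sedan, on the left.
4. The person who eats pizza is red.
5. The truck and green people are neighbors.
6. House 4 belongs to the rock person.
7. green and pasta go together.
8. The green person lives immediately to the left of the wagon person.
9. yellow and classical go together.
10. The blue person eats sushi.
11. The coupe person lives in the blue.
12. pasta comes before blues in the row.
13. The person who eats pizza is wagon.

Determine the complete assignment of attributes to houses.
Solution:

House | Music | Food | Color | Vehicle
--------------------------------------
  1   | jazz | tacos | purple | truck
  2   | pop | pasta | green | sedan
  3   | blues | pizza | red | wagon
  4   | rock | sushi | blue | coupe
  5   | classical | curry | yellow | van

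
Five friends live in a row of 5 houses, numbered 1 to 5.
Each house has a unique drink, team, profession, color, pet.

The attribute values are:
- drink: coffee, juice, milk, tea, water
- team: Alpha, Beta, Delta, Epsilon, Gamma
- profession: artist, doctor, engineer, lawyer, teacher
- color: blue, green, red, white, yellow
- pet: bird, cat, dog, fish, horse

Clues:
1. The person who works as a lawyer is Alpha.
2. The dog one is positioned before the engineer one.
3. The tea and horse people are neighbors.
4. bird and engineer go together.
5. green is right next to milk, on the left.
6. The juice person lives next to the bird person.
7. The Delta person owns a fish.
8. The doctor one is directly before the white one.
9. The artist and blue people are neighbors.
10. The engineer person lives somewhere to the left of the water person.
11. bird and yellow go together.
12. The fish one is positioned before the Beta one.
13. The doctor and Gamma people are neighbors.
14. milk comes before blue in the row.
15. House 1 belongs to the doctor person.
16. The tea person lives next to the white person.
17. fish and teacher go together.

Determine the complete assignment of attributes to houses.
Solution:

House | Drink | Team | Profession | Color | Pet
-----------------------------------------------
  1   | tea | Epsilon | doctor | green | dog
  2   | milk | Gamma | artist | white | horse
  3   | juice | Delta | teacher | blue | fish
  4   | coffee | Beta | engineer | yellow | bird
  5   | water | Alpha | lawyer | red | cat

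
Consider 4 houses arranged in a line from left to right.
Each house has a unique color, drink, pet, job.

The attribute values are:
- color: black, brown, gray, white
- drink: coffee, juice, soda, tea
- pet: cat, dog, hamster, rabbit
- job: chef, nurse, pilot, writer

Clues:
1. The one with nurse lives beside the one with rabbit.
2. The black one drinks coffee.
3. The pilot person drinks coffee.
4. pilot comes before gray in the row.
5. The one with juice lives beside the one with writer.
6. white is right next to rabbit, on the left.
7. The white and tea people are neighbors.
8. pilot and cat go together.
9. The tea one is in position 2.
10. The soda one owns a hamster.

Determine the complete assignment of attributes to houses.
Solution:

House | Color | Drink | Pet | Job
---------------------------------
  1   | white | juice | dog | nurse
  2   | brown | tea | rabbit | writer
  3   | black | coffee | cat | pilot
  4   | gray | soda | hamster | chef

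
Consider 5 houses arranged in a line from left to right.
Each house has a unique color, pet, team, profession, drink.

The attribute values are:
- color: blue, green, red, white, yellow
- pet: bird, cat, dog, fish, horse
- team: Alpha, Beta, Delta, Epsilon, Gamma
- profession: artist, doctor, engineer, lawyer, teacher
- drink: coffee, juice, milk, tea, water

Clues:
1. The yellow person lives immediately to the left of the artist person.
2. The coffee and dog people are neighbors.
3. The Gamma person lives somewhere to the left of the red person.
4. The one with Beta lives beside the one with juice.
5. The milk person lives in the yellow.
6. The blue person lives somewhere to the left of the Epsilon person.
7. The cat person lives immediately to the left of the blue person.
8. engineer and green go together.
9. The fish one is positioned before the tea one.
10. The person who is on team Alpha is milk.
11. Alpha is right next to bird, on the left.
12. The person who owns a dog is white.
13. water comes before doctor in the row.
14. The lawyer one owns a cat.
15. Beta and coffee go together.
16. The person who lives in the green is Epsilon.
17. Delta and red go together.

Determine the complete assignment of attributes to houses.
Solution:

House | Color | Pet | Team | Profession | Drink
-----------------------------------------------
  1   | yellow | cat | Alpha | lawyer | milk
  2   | blue | bird | Beta | artist | coffee
  3   | white | dog | Gamma | teacher | juice
  4   | green | fish | Epsilon | engineer | water
  5   | red | horse | Delta | doctor | tea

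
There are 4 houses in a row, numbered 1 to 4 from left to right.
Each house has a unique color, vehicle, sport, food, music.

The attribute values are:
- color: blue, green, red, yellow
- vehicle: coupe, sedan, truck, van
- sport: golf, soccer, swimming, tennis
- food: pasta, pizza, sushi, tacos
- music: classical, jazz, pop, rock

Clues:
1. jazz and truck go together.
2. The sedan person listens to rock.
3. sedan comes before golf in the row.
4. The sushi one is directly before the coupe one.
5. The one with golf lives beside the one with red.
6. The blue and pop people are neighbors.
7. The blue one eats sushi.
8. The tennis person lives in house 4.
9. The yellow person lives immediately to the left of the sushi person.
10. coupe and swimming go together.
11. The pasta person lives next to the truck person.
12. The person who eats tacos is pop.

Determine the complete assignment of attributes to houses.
Solution:

House | Color | Vehicle | Sport | Food | Music
----------------------------------------------
  1   | yellow | sedan | soccer | pasta | rock
  2   | blue | truck | golf | sushi | jazz
  3   | red | coupe | swimming | tacos | pop
  4   | green | van | tennis | pizza | classical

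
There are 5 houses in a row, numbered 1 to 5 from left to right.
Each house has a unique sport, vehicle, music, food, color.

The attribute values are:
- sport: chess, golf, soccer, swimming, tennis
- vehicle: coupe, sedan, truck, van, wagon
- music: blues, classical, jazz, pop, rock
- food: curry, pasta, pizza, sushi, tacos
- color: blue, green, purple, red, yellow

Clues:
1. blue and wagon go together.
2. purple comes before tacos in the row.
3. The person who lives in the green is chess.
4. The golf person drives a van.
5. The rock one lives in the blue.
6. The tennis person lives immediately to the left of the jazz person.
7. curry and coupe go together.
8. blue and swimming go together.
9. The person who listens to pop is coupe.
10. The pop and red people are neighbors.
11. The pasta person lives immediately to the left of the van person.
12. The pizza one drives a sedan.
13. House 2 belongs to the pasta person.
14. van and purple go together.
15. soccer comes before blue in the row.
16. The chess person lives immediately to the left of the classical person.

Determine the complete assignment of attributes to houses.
Solution:

House | Sport | Vehicle | Music | Food | Color
----------------------------------------------
  1   | chess | coupe | pop | curry | green
  2   | tennis | truck | classical | pasta | red
  3   | golf | van | jazz | sushi | purple
  4   | soccer | sedan | blues | pizza | yellow
  5   | swimming | wagon | rock | tacos | blue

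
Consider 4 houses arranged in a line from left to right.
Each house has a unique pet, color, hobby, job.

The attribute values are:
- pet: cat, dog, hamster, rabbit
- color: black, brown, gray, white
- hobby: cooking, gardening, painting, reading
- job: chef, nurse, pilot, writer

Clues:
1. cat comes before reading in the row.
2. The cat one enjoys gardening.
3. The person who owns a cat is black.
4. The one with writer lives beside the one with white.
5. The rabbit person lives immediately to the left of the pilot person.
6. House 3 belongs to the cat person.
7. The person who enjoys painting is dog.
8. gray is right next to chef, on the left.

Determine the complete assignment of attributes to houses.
Solution:

House | Pet | Color | Hobby | Job
---------------------------------
  1   | dog | gray | painting | writer
  2   | rabbit | white | cooking | chef
  3   | cat | black | gardening | pilot
  4   | hamster | brown | reading | nurse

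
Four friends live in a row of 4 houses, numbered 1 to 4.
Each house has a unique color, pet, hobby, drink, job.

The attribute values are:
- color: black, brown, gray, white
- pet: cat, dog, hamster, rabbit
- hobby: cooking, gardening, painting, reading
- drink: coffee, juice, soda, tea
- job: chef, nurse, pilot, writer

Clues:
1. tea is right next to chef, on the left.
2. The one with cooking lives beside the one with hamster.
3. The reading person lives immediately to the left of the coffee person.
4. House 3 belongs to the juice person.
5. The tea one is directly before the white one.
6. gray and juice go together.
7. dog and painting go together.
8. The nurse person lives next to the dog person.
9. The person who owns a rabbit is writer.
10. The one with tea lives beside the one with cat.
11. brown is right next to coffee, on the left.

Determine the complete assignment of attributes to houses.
Solution:

House | Color | Pet | Hobby | Drink | Job
-----------------------------------------
  1   | brown | rabbit | reading | tea | writer
  2   | white | cat | cooking | coffee | chef
  3   | gray | hamster | gardening | juice | nurse
  4   | black | dog | painting | soda | pilot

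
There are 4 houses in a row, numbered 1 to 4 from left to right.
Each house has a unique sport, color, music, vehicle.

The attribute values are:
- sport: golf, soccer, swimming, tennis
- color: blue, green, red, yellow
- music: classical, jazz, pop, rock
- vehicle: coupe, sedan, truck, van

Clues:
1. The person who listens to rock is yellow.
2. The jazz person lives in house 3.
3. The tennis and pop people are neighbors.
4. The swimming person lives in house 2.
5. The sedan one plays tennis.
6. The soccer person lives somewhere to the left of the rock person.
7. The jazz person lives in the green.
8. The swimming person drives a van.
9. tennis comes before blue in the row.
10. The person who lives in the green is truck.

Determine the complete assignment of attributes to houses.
Solution:

House | Sport | Color | Music | Vehicle
---------------------------------------
  1   | tennis | red | classical | sedan
  2   | swimming | blue | pop | van
  3   | soccer | green | jazz | truck
  4   | golf | yellow | rock | coupe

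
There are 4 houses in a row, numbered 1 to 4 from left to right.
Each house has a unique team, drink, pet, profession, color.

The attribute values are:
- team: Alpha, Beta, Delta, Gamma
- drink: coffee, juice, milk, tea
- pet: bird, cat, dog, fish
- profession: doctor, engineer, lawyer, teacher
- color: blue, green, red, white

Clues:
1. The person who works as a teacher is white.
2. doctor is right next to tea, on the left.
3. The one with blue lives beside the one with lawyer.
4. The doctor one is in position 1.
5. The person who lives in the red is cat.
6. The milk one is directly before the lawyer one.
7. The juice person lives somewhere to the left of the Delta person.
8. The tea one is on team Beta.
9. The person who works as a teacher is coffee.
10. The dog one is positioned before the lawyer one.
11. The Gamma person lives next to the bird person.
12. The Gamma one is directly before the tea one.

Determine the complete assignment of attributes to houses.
Solution:

House | Team | Drink | Pet | Profession | Color
-----------------------------------------------
  1   | Gamma | milk | dog | doctor | blue
  2   | Beta | tea | bird | lawyer | green
  3   | Alpha | juice | cat | engineer | red
  4   | Delta | coffee | fish | teacher | white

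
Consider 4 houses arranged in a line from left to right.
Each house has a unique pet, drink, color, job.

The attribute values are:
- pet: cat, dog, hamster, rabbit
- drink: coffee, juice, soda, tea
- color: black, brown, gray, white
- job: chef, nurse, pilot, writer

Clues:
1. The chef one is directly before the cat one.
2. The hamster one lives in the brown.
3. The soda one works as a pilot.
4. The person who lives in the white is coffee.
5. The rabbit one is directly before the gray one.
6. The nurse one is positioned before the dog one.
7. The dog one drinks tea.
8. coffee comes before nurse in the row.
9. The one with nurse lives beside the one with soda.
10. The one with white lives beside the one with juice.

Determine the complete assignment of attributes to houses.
Solution:

House | Pet | Drink | Color | Job
---------------------------------
  1   | rabbit | coffee | white | chef
  2   | cat | juice | gray | nurse
  3   | hamster | soda | brown | pilot
  4   | dog | tea | black | writer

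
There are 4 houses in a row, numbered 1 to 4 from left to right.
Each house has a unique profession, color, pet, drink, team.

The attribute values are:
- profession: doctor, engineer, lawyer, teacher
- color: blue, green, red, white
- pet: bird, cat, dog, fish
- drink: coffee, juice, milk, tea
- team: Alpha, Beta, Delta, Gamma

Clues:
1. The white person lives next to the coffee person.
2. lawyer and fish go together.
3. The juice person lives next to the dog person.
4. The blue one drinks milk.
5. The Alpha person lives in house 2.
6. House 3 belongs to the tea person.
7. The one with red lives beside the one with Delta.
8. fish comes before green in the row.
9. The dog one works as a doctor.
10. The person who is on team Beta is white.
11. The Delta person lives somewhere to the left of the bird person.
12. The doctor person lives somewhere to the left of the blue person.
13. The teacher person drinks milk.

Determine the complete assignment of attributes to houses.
Solution:

House | Profession | Color | Pet | Drink | Team
-----------------------------------------------
  1   | lawyer | white | fish | juice | Beta
  2   | doctor | red | dog | coffee | Alpha
  3   | engineer | green | cat | tea | Delta
  4   | teacher | blue | bird | milk | Gamma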